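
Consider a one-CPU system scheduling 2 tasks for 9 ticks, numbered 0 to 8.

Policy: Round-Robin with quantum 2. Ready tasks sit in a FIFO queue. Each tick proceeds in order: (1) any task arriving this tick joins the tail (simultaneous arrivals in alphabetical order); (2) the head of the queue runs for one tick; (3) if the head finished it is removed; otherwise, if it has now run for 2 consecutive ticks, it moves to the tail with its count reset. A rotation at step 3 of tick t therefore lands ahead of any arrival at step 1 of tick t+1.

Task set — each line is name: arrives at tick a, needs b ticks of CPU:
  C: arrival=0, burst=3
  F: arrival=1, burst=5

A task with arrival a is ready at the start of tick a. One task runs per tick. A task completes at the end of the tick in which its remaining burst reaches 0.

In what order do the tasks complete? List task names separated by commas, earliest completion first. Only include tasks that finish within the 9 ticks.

t=0: queue=[C] q_used=0 → run C
t=1: queue=[C,F] q_used=1 → run C
t=2: queue=[F,C] q_used=0 → run F
t=3: queue=[F,C] q_used=1 → run F
t=4: queue=[C,F] q_used=0 → run C
t=5: queue=[F] q_used=0 → run F
t=6: queue=[F] q_used=1 → run F
t=7: queue=[F] q_used=0 → run F
t=8: (idle)

completion order = C, F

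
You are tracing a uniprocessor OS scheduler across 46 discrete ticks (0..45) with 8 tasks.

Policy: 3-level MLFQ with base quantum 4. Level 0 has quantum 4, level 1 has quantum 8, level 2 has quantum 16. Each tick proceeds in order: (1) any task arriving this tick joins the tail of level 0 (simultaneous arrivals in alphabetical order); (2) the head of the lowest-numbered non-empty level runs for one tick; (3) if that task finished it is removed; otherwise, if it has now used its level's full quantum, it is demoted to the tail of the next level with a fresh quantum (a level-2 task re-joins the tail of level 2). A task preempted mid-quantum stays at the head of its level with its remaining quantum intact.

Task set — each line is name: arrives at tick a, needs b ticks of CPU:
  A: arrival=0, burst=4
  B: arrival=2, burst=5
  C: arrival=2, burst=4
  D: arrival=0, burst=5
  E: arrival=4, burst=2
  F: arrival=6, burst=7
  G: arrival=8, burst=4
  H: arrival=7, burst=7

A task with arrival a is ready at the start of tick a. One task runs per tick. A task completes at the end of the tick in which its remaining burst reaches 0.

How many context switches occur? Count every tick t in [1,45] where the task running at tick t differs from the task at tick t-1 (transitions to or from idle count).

context switches = 12

t=0: L0/L1/L2 = AD/-/- → run A
t=1: L0/L1/L2 = AD/-/- → run A
t=2: L0/L1/L2 = ADBC/-/- → run A
t=3: L0/L1/L2 = ADBC/-/- → run A
t=4: L0/L1/L2 = DBCE/-/- → run D
t=5: L0/L1/L2 = DBCE/-/- → run D
t=6: L0/L1/L2 = DBCEF/-/- → run D
t=7: L0/L1/L2 = DBCEFH/-/- → run D
t=8: L0/L1/L2 = BCEFHG/D/- → run B
t=9: L0/L1/L2 = BCEFHG/D/- → run B
t=10: L0/L1/L2 = BCEFHG/D/- → run B
t=11: L0/L1/L2 = BCEFHG/D/- → run B
t=12: L0/L1/L2 = CEFHG/DB/- → run C
t=13: L0/L1/L2 = CEFHG/DB/- → run C
t=14: L0/L1/L2 = CEFHG/DB/- → run C
t=15: L0/L1/L2 = CEFHG/DB/- → run C
t=16: L0/L1/L2 = EFHG/DB/- → run E
t=17: L0/L1/L2 = EFHG/DB/- → run E
t=18: L0/L1/L2 = FHG/DB/- → run F
t=19: L0/L1/L2 = FHG/DB/- → run F
t=20: L0/L1/L2 = FHG/DB/- → run F
t=21: L0/L1/L2 = FHG/DB/- → run F
t=22: L0/L1/L2 = HG/DBF/- → run H
t=23: L0/L1/L2 = HG/DBF/- → run H
t=24: L0/L1/L2 = HG/DBF/- → run H
t=25: L0/L1/L2 = HG/DBF/- → run H
t=26: L0/L1/L2 = G/DBFH/- → run G
t=27: L0/L1/L2 = G/DBFH/- → run G
t=28: L0/L1/L2 = G/DBFH/- → run G
t=29: L0/L1/L2 = G/DBFH/- → run G
t=30: L0/L1/L2 = -/DBFH/- → run D
t=31: L0/L1/L2 = -/BFH/- → run B
t=32: L0/L1/L2 = -/FH/- → run F
t=33: L0/L1/L2 = -/FH/- → run F
t=34: L0/L1/L2 = -/FH/- → run F
t=35: L0/L1/L2 = -/H/- → run H
t=36: L0/L1/L2 = -/H/- → run H
t=37: L0/L1/L2 = -/H/- → run H
t=38: (idle)
t=39: (idle)
t=40: (idle)
t=41: (idle)
t=42: (idle)
t=43: (idle)
t=44: (idle)
t=45: (idle)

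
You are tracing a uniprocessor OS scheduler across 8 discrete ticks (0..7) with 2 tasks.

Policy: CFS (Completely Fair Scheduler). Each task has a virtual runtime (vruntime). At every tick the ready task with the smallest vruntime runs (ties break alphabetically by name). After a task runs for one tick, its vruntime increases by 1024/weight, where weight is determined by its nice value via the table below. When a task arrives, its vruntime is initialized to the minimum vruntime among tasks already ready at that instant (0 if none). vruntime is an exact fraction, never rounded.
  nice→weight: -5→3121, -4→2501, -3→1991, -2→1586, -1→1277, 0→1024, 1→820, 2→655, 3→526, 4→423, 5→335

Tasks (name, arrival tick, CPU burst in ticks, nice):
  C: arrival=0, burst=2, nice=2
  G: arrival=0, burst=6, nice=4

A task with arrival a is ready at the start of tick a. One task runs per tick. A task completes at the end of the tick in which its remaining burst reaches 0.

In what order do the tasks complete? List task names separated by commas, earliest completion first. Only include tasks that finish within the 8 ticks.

completion order = C, G

t=0: vr[C=0 G=0] → run C
t=1: vr[C=1024/655 G=0] → run G
t=2: vr[C=1024/655 G=1024/423] → run C
t=3: vr[G=1024/423] → run G
t=4: vr[G=2048/423] → run G
t=5: vr[G=1024/141] → run G
t=6: vr[G=4096/423] → run G
t=7: vr[G=5120/423] → run G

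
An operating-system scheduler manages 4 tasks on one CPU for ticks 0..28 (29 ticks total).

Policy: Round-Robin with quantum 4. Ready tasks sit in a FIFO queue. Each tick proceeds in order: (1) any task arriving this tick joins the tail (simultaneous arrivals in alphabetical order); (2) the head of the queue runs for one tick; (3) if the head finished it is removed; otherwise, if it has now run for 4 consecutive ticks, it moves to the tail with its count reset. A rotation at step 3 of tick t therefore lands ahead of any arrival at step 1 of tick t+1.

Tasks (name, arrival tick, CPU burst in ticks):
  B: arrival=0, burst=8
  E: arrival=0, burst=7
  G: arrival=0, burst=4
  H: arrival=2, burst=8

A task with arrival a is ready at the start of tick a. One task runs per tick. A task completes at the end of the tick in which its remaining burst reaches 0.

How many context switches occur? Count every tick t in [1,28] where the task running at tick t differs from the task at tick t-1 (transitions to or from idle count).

t=0: queue=[B,E,G] q_used=0 → run B
t=1: queue=[B,E,G] q_used=1 → run B
t=2: queue=[B,E,G,H] q_used=2 → run B
t=3: queue=[B,E,G,H] q_used=3 → run B
t=4: queue=[E,G,H,B] q_used=0 → run E
t=5: queue=[E,G,H,B] q_used=1 → run E
t=6: queue=[E,G,H,B] q_used=2 → run E
t=7: queue=[E,G,H,B] q_used=3 → run E
t=8: queue=[G,H,B,E] q_used=0 → run G
t=9: queue=[G,H,B,E] q_used=1 → run G
t=10: queue=[G,H,B,E] q_used=2 → run G
t=11: queue=[G,H,B,E] q_used=3 → run G
t=12: queue=[H,B,E] q_used=0 → run H
t=13: queue=[H,B,E] q_used=1 → run H
t=14: queue=[H,B,E] q_used=2 → run H
t=15: queue=[H,B,E] q_used=3 → run H
t=16: queue=[B,E,H] q_used=0 → run B
t=17: queue=[B,E,H] q_used=1 → run B
t=18: queue=[B,E,H] q_used=2 → run B
t=19: queue=[B,E,H] q_used=3 → run B
t=20: queue=[E,H] q_used=0 → run E
t=21: queue=[E,H] q_used=1 → run E
t=22: queue=[E,H] q_used=2 → run E
t=23: queue=[H] q_used=0 → run H
t=24: queue=[H] q_used=1 → run H
t=25: queue=[H] q_used=2 → run H
t=26: queue=[H] q_used=3 → run H
t=27: (idle)
t=28: (idle)

context switches = 7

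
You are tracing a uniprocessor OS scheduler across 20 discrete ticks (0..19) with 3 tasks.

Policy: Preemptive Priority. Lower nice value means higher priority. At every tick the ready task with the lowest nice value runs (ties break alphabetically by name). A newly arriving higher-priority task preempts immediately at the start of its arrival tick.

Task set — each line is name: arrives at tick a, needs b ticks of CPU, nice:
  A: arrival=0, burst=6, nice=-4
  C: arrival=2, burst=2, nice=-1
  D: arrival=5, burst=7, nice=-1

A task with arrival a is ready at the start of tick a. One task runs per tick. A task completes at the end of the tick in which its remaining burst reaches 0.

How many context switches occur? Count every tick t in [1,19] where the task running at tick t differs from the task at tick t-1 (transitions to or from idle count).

context switches = 3

t=0: ready={A} → run A
t=1: ready={A} → run A
t=2: ready={A,C} → run A
t=3: ready={A,C} → run A
t=4: ready={A,C} → run A
t=5: ready={A,C,D} → run A
t=6: ready={C,D} → run C
t=7: ready={C,D} → run C
t=8: ready={D} → run D
t=9: ready={D} → run D
t=10: ready={D} → run D
t=11: ready={D} → run D
t=12: ready={D} → run D
t=13: ready={D} → run D
t=14: ready={D} → run D
t=15: (idle)
t=16: (idle)
t=17: (idle)
t=18: (idle)
t=19: (idle)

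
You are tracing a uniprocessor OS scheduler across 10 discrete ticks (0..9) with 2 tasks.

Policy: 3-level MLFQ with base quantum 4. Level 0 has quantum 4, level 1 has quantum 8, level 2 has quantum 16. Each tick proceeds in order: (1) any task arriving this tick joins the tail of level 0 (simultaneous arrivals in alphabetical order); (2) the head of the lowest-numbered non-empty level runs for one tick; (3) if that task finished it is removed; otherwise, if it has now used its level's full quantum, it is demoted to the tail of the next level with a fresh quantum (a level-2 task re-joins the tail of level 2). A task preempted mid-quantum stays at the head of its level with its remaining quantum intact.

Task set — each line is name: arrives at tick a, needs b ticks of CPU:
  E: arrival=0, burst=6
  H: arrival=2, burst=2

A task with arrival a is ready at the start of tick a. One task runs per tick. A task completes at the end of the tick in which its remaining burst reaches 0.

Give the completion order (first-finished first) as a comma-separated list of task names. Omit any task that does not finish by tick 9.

t=0: L0/L1/L2 = E/-/- → run E
t=1: L0/L1/L2 = E/-/- → run E
t=2: L0/L1/L2 = EH/-/- → run E
t=3: L0/L1/L2 = EH/-/- → run E
t=4: L0/L1/L2 = H/E/- → run H
t=5: L0/L1/L2 = H/E/- → run H
t=6: L0/L1/L2 = -/E/- → run E
t=7: L0/L1/L2 = -/E/- → run E
t=8: (idle)
t=9: (idle)

completion order = H, E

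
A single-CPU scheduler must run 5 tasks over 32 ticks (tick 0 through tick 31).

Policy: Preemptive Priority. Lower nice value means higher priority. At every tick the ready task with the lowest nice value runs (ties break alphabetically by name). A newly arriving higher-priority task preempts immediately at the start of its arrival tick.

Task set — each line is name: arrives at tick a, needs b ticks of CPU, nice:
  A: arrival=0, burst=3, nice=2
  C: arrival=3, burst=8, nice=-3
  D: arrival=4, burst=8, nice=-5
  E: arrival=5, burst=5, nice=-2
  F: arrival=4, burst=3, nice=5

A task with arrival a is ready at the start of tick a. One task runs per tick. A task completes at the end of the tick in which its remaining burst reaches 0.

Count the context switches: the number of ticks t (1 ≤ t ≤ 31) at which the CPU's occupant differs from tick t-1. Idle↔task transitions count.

t=0: ready={A} → run A
t=1: ready={A} → run A
t=2: ready={A} → run A
t=3: ready={C} → run C
t=4: ready={C,D,F} → run D
t=5: ready={C,D,E,F} → run D
t=6: ready={C,D,E,F} → run D
t=7: ready={C,D,E,F} → run D
t=8: ready={C,D,E,F} → run D
t=9: ready={C,D,E,F} → run D
t=10: ready={C,D,E,F} → run D
t=11: ready={C,D,E,F} → run D
t=12: ready={C,E,F} → run C
t=13: ready={C,E,F} → run C
t=14: ready={C,E,F} → run C
t=15: ready={C,E,F} → run C
t=16: ready={C,E,F} → run C
t=17: ready={C,E,F} → run C
t=18: ready={C,E,F} → run C
t=19: ready={E,F} → run E
t=20: ready={E,F} → run E
t=21: ready={E,F} → run E
t=22: ready={E,F} → run E
t=23: ready={E,F} → run E
t=24: ready={F} → run F
t=25: ready={F} → run F
t=26: ready={F} → run F
t=27: (idle)
t=28: (idle)
t=29: (idle)
t=30: (idle)
t=31: (idle)

context switches = 6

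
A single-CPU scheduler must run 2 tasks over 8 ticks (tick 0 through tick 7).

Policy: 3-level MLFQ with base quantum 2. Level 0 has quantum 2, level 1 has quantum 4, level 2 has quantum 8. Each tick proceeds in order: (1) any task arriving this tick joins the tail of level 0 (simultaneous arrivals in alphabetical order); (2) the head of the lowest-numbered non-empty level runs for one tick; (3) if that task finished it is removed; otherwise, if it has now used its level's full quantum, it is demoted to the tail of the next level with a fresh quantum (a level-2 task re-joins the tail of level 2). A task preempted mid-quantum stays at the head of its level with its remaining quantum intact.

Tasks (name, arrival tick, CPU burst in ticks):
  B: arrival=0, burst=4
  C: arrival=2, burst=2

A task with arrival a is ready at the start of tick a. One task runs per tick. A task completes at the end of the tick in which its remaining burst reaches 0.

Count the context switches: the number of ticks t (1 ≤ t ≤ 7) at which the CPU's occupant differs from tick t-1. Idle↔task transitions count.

t=0: L0/L1/L2 = B/-/- → run B
t=1: L0/L1/L2 = B/-/- → run B
t=2: L0/L1/L2 = C/B/- → run C
t=3: L0/L1/L2 = C/B/- → run C
t=4: L0/L1/L2 = -/B/- → run B
t=5: L0/L1/L2 = -/B/- → run B
t=6: (idle)
t=7: (idle)

context switches = 3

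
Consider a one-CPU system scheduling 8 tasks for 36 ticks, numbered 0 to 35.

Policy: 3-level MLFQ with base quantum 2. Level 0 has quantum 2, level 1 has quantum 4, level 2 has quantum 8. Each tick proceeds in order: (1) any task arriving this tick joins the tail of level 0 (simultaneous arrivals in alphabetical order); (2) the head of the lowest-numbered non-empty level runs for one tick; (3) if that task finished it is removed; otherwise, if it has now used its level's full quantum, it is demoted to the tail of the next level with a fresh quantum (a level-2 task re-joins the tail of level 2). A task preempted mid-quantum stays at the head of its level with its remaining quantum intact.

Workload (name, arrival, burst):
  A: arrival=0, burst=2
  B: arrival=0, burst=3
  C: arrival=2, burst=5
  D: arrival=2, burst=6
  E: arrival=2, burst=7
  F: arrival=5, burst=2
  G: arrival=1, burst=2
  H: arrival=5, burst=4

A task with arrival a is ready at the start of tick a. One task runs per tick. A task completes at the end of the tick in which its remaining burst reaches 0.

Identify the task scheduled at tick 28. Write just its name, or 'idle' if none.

t=0: L0/L1/L2 = AB/-/- → run A
t=1: L0/L1/L2 = ABG/-/- → run A
t=2: L0/L1/L2 = BGCDE/-/- → run B
t=3: L0/L1/L2 = BGCDE/-/- → run B
t=4: L0/L1/L2 = GCDE/B/- → run G
t=5: L0/L1/L2 = GCDEFH/B/- → run G
t=6: L0/L1/L2 = CDEFH/B/- → run C
t=7: L0/L1/L2 = CDEFH/B/- → run C
t=8: L0/L1/L2 = DEFH/BC/- → run D
t=9: L0/L1/L2 = DEFH/BC/- → run D
t=10: L0/L1/L2 = EFH/BCD/- → run E
t=11: L0/L1/L2 = EFH/BCD/- → run E
t=12: L0/L1/L2 = FH/BCDE/- → run F
t=13: L0/L1/L2 = FH/BCDE/- → run F
t=14: L0/L1/L2 = H/BCDE/- → run H
t=15: L0/L1/L2 = H/BCDE/- → run H
t=16: L0/L1/L2 = -/BCDEH/- → run B
t=17: L0/L1/L2 = -/CDEH/- → run C
t=18: L0/L1/L2 = -/CDEH/- → run C
t=19: L0/L1/L2 = -/CDEH/- → run C
t=20: L0/L1/L2 = -/DEH/- → run D
t=21: L0/L1/L2 = -/DEH/- → run D
t=22: L0/L1/L2 = -/DEH/- → run D
t=23: L0/L1/L2 = -/DEH/- → run D
t=24: L0/L1/L2 = -/EH/- → run E
t=25: L0/L1/L2 = -/EH/- → run E
t=26: L0/L1/L2 = -/EH/- → run E
t=27: L0/L1/L2 = -/EH/- → run E
t=28: L0/L1/L2 = -/H/E → run H
t=29: L0/L1/L2 = -/H/E → run H
t=30: L0/L1/L2 = -/-/E → run E
t=31: (idle)
t=32: (idle)
t=33: (idle)
t=34: (idle)
t=35: (idle)

running at tick 28 = H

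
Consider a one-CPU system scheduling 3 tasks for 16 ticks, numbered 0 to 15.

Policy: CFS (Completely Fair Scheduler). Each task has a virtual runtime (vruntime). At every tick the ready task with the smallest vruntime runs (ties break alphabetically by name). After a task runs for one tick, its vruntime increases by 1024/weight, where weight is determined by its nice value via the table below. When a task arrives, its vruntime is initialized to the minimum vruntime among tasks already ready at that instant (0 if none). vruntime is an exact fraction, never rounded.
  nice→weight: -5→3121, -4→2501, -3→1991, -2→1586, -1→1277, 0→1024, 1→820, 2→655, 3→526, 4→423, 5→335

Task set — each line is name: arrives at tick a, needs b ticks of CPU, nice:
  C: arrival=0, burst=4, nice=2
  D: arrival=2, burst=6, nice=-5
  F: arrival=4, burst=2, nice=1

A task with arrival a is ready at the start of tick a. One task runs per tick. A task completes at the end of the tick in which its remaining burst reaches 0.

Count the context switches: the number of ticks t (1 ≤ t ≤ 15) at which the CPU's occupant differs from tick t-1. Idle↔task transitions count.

context switches = 7

t=0: vr[C=0] → run C
t=1: vr[C=1024/655] → run C
t=2: vr[C=2048/655 D=2048/655] → run C
t=3: vr[C=3072/655 D=2048/655] → run D
t=4: vr[C=3072/655 D=7062528/2044255 F=7062528/2044255] → run D
t=5: vr[C=3072/655 D=7733248/2044255 F=7062528/2044255] → run F
t=6: vr[C=3072/655 D=7733248/2044255 F=394229504/83814455] → run D
t=7: vr[C=3072/655 D=8403968/2044255 F=394229504/83814455] → run D
t=8: vr[C=3072/655 D=9074688/2044255 F=394229504/83814455] → run D
t=9: vr[C=3072/655 D=9745408/2044255 F=394229504/83814455] → run C
t=10: vr[D=9745408/2044255 F=394229504/83814455] → run F
t=11: vr[D=9745408/2044255] → run D
t=12: (idle)
t=13: (idle)
t=14: (idle)
t=15: (idle)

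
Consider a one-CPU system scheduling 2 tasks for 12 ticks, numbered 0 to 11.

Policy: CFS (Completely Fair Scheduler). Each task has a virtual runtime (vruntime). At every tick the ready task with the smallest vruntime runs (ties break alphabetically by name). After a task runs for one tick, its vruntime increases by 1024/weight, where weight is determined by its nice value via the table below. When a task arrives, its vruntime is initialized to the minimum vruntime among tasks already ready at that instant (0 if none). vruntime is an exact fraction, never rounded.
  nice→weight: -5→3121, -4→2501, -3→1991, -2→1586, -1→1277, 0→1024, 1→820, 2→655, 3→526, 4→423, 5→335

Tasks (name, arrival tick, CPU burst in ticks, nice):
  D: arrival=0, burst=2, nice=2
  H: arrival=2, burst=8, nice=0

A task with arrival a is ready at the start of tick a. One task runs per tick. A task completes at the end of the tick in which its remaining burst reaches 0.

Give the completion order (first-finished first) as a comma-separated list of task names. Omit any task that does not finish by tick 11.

completion order = D, H

t=0: vr[D=0] → run D
t=1: vr[D=1024/655] → run D
t=2: vr[H=0] → run H
t=3: vr[H=1] → run H
t=4: vr[H=2] → run H
t=5: vr[H=3] → run H
t=6: vr[H=4] → run H
t=7: vr[H=5] → run H
t=8: vr[H=6] → run H
t=9: vr[H=7] → run H
t=10: (idle)
t=11: (idle)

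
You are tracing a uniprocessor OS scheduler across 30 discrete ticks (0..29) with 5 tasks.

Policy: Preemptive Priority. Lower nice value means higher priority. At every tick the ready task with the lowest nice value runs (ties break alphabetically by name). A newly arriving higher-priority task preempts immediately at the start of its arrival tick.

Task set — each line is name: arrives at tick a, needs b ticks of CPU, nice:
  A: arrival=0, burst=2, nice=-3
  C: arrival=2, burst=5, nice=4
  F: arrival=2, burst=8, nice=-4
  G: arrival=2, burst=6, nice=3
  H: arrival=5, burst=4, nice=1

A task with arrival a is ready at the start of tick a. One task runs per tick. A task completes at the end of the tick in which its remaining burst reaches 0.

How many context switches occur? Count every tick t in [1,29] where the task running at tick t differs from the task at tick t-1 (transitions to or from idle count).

context switches = 5

t=0: ready={A} → run A
t=1: ready={A} → run A
t=2: ready={C,F,G} → run F
t=3: ready={C,F,G} → run F
t=4: ready={C,F,G} → run F
t=5: ready={C,F,G,H} → run F
t=6: ready={C,F,G,H} → run F
t=7: ready={C,F,G,H} → run F
t=8: ready={C,F,G,H} → run F
t=9: ready={C,F,G,H} → run F
t=10: ready={C,G,H} → run H
t=11: ready={C,G,H} → run H
t=12: ready={C,G,H} → run H
t=13: ready={C,G,H} → run H
t=14: ready={C,G} → run G
t=15: ready={C,G} → run G
t=16: ready={C,G} → run G
t=17: ready={C,G} → run G
t=18: ready={C,G} → run G
t=19: ready={C,G} → run G
t=20: ready={C} → run C
t=21: ready={C} → run C
t=22: ready={C} → run C
t=23: ready={C} → run C
t=24: ready={C} → run C
t=25: (idle)
t=26: (idle)
t=27: (idle)
t=28: (idle)
t=29: (idle)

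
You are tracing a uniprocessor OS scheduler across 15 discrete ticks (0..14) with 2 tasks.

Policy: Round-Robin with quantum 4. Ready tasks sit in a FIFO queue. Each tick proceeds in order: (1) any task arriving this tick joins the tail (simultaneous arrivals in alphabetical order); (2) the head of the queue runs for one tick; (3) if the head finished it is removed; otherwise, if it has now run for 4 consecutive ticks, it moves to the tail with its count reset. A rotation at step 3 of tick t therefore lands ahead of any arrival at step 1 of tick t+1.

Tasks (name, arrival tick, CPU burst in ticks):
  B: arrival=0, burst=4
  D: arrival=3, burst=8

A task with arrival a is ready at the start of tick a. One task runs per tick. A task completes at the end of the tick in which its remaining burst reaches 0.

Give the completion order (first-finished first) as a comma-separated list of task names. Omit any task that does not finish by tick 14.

completion order = B, D

t=0: queue=[B] q_used=0 → run B
t=1: queue=[B] q_used=1 → run B
t=2: queue=[B] q_used=2 → run B
t=3: queue=[B,D] q_used=3 → run B
t=4: queue=[D] q_used=0 → run D
t=5: queue=[D] q_used=1 → run D
t=6: queue=[D] q_used=2 → run D
t=7: queue=[D] q_used=3 → run D
t=8: queue=[D] q_used=0 → run D
t=9: queue=[D] q_used=1 → run D
t=10: queue=[D] q_used=2 → run D
t=11: queue=[D] q_used=3 → run D
t=12: (idle)
t=13: (idle)
t=14: (idle)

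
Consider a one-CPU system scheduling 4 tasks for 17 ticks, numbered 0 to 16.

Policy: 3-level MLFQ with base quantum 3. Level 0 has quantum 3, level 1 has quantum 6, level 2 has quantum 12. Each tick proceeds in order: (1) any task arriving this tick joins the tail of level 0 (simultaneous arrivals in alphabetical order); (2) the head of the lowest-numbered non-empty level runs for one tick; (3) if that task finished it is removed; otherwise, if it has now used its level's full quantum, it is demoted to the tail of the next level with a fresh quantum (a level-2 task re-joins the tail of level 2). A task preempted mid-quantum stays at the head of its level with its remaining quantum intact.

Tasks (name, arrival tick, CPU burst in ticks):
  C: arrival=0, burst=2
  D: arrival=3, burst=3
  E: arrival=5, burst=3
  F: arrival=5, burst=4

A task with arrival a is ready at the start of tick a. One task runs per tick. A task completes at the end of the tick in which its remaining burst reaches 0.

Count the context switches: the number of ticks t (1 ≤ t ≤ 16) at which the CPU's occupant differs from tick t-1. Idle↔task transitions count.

t=0: L0/L1/L2 = C/-/- → run C
t=1: L0/L1/L2 = C/-/- → run C
t=2: (idle)
t=3: L0/L1/L2 = D/-/- → run D
t=4: L0/L1/L2 = D/-/- → run D
t=5: L0/L1/L2 = DEF/-/- → run D
t=6: L0/L1/L2 = EF/-/- → run E
t=7: L0/L1/L2 = EF/-/- → run E
t=8: L0/L1/L2 = EF/-/- → run E
t=9: L0/L1/L2 = F/-/- → run F
t=10: L0/L1/L2 = F/-/- → run F
t=11: L0/L1/L2 = F/-/- → run F
t=12: L0/L1/L2 = -/F/- → run F
t=13: (idle)
t=14: (idle)
t=15: (idle)
t=16: (idle)

context switches = 5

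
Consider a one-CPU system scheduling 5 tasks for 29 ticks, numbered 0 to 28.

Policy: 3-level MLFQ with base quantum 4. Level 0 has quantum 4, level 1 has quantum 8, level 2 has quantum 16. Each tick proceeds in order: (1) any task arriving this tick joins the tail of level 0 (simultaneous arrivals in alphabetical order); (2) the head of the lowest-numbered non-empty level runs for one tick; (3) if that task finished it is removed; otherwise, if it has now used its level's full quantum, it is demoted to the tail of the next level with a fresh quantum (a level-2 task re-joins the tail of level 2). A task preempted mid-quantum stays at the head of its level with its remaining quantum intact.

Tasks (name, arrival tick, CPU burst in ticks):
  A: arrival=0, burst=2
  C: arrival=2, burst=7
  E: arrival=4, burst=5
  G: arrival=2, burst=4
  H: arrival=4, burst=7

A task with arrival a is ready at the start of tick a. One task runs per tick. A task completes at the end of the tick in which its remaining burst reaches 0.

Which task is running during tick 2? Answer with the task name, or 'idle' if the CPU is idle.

t=0: L0/L1/L2 = A/-/- → run A
t=1: L0/L1/L2 = A/-/- → run A
t=2: L0/L1/L2 = CG/-/- → run C
t=3: L0/L1/L2 = CG/-/- → run C
t=4: L0/L1/L2 = CGEH/-/- → run C
t=5: L0/L1/L2 = CGEH/-/- → run C
t=6: L0/L1/L2 = GEH/C/- → run G
t=7: L0/L1/L2 = GEH/C/- → run G
t=8: L0/L1/L2 = GEH/C/- → run G
t=9: L0/L1/L2 = GEH/C/- → run G
t=10: L0/L1/L2 = EH/C/- → run E
t=11: L0/L1/L2 = EH/C/- → run E
t=12: L0/L1/L2 = EH/C/- → run E
t=13: L0/L1/L2 = EH/C/- → run E
t=14: L0/L1/L2 = H/CE/- → run H
t=15: L0/L1/L2 = H/CE/- → run H
t=16: L0/L1/L2 = H/CE/- → run H
t=17: L0/L1/L2 = H/CE/- → run H
t=18: L0/L1/L2 = -/CEH/- → run C
t=19: L0/L1/L2 = -/CEH/- → run C
t=20: L0/L1/L2 = -/CEH/- → run C
t=21: L0/L1/L2 = -/EH/- → run E
t=22: L0/L1/L2 = -/H/- → run H
t=23: L0/L1/L2 = -/H/- → run H
t=24: L0/L1/L2 = -/H/- → run H
t=25: (idle)
t=26: (idle)
t=27: (idle)
t=28: (idle)

running at tick 2 = C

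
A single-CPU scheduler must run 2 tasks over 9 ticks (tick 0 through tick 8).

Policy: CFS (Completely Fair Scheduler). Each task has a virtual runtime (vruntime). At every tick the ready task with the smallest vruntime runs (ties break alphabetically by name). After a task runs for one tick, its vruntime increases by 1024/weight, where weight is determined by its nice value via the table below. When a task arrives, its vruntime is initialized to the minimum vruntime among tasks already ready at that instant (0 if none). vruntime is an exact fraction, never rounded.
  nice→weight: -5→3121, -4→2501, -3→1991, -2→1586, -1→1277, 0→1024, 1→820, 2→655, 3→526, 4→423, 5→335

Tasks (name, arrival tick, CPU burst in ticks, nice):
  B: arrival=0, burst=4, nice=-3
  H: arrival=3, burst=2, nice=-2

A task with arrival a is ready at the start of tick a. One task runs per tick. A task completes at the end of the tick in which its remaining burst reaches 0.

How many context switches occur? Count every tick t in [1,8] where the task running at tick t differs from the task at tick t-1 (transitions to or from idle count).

context switches = 2

t=0: vr[B=0] → run B
t=1: vr[B=1024/1991] → run B
t=2: vr[B=2048/1991] → run B
t=3: vr[B=3072/1991 H=3072/1991] → run B
t=4: vr[H=3072/1991] → run H
t=5: vr[H=3455488/1578863] → run H
t=6: (idle)
t=7: (idle)
t=8: (idle)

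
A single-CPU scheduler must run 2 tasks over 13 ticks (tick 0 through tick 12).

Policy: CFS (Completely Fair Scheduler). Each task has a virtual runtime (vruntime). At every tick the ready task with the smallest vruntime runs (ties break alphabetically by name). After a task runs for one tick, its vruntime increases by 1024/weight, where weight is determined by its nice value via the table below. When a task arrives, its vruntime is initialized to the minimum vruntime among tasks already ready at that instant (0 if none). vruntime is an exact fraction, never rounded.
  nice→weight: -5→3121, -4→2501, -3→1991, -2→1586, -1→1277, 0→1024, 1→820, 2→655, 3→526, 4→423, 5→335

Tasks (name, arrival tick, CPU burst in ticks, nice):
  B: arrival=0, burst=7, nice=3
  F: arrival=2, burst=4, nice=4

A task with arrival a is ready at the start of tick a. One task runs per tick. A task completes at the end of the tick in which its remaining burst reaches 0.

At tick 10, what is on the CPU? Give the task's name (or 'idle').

running at tick 10 = B

t=0: vr[B=0] → run B
t=1: vr[B=512/263] → run B
t=2: vr[B=1024/263 F=1024/263] → run B
t=3: vr[B=1536/263 F=1024/263] → run F
t=4: vr[B=1536/263 F=702464/111249] → run B
t=5: vr[B=2048/263 F=702464/111249] → run F
t=6: vr[B=2048/263 F=971776/111249] → run B
t=7: vr[B=2560/263 F=971776/111249] → run F
t=8: vr[B=2560/263 F=413696/37083] → run B
t=9: vr[B=3072/263 F=413696/37083] → run F
t=10: vr[B=3072/263] → run B
t=11: (idle)
t=12: (idle)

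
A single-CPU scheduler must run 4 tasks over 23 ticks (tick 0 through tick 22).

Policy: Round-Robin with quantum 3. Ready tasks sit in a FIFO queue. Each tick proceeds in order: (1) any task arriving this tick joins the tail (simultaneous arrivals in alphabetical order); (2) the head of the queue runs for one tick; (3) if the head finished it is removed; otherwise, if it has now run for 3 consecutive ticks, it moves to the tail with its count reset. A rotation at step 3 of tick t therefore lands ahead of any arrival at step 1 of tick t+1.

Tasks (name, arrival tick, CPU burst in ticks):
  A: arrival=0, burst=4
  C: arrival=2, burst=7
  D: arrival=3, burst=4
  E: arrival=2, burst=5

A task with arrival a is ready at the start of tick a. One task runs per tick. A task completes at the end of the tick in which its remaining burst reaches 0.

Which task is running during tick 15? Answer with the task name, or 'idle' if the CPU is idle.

running at tick 15 = C

t=0: queue=[A] q_used=0 → run A
t=1: queue=[A] q_used=1 → run A
t=2: queue=[A,C,E] q_used=2 → run A
t=3: queue=[C,E,A,D] q_used=0 → run C
t=4: queue=[C,E,A,D] q_used=1 → run C
t=5: queue=[C,E,A,D] q_used=2 → run C
t=6: queue=[E,A,D,C] q_used=0 → run E
t=7: queue=[E,A,D,C] q_used=1 → run E
t=8: queue=[E,A,D,C] q_used=2 → run E
t=9: queue=[A,D,C,E] q_used=0 → run A
t=10: queue=[D,C,E] q_used=0 → run D
t=11: queue=[D,C,E] q_used=1 → run D
t=12: queue=[D,C,E] q_used=2 → run D
t=13: queue=[C,E,D] q_used=0 → run C
t=14: queue=[C,E,D] q_used=1 → run C
t=15: queue=[C,E,D] q_used=2 → run C
t=16: queue=[E,D,C] q_used=0 → run E
t=17: queue=[E,D,C] q_used=1 → run E
t=18: queue=[D,C] q_used=0 → run D
t=19: queue=[C] q_used=0 → run C
t=20: (idle)
t=21: (idle)
t=22: (idle)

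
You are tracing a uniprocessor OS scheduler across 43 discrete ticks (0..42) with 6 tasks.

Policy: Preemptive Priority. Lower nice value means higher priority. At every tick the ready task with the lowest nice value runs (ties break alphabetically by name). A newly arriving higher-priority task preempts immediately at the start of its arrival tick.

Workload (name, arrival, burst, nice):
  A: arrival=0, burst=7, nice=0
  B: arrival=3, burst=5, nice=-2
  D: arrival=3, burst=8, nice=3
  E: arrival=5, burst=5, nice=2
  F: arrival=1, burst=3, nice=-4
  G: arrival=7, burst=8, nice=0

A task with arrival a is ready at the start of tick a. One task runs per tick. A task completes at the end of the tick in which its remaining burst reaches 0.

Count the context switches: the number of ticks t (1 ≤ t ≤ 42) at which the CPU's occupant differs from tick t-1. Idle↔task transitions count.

t=0: ready={A} → run A
t=1: ready={A,F} → run F
t=2: ready={A,F} → run F
t=3: ready={A,B,D,F} → run F
t=4: ready={A,B,D} → run B
t=5: ready={A,B,D,E} → run B
t=6: ready={A,B,D,E} → run B
t=7: ready={A,B,D,E,G} → run B
t=8: ready={A,B,D,E,G} → run B
t=9: ready={A,D,E,G} → run A
t=10: ready={A,D,E,G} → run A
t=11: ready={A,D,E,G} → run A
t=12: ready={A,D,E,G} → run A
t=13: ready={A,D,E,G} → run A
t=14: ready={A,D,E,G} → run A
t=15: ready={D,E,G} → run G
t=16: ready={D,E,G} → run G
t=17: ready={D,E,G} → run G
t=18: ready={D,E,G} → run G
t=19: ready={D,E,G} → run G
t=20: ready={D,E,G} → run G
t=21: ready={D,E,G} → run G
t=22: ready={D,E,G} → run G
t=23: ready={D,E} → run E
t=24: ready={D,E} → run E
t=25: ready={D,E} → run E
t=26: ready={D,E} → run E
t=27: ready={D,E} → run E
t=28: ready={D} → run D
t=29: ready={D} → run D
t=30: ready={D} → run D
t=31: ready={D} → run D
t=32: ready={D} → run D
t=33: ready={D} → run D
t=34: ready={D} → run D
t=35: ready={D} → run D
t=36: (idle)
t=37: (idle)
t=38: (idle)
t=39: (idle)
t=40: (idle)
t=41: (idle)
t=42: (idle)

context switches = 7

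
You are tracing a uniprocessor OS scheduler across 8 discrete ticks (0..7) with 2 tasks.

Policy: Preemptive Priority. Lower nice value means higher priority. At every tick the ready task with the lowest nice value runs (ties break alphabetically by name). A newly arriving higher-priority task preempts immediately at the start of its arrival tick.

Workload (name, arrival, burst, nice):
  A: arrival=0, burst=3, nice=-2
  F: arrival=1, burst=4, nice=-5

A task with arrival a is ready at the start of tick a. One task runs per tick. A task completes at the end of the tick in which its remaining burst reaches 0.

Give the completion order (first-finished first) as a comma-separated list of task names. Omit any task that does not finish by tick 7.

t=0: ready={A} → run A
t=1: ready={A,F} → run F
t=2: ready={A,F} → run F
t=3: ready={A,F} → run F
t=4: ready={A,F} → run F
t=5: ready={A} → run A
t=6: ready={A} → run A
t=7: (idle)

completion order = F, A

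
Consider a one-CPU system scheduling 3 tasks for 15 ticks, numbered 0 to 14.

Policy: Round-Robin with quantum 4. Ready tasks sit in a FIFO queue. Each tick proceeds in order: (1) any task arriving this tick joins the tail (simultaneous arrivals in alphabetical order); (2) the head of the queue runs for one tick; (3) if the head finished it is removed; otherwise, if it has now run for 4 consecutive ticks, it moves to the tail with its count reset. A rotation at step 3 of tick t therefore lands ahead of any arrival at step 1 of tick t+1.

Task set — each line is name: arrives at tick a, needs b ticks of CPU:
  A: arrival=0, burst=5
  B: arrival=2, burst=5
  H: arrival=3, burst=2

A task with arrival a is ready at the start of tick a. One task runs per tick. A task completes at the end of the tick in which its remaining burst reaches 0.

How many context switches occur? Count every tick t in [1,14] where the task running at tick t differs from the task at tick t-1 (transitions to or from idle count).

t=0: queue=[A] q_used=0 → run A
t=1: queue=[A] q_used=1 → run A
t=2: queue=[A,B] q_used=2 → run A
t=3: queue=[A,B,H] q_used=3 → run A
t=4: queue=[B,H,A] q_used=0 → run B
t=5: queue=[B,H,A] q_used=1 → run B
t=6: queue=[B,H,A] q_used=2 → run B
t=7: queue=[B,H,A] q_used=3 → run B
t=8: queue=[H,A,B] q_used=0 → run H
t=9: queue=[H,A,B] q_used=1 → run H
t=10: queue=[A,B] q_used=0 → run A
t=11: queue=[B] q_used=0 → run B
t=12: (idle)
t=13: (idle)
t=14: (idle)

context switches = 5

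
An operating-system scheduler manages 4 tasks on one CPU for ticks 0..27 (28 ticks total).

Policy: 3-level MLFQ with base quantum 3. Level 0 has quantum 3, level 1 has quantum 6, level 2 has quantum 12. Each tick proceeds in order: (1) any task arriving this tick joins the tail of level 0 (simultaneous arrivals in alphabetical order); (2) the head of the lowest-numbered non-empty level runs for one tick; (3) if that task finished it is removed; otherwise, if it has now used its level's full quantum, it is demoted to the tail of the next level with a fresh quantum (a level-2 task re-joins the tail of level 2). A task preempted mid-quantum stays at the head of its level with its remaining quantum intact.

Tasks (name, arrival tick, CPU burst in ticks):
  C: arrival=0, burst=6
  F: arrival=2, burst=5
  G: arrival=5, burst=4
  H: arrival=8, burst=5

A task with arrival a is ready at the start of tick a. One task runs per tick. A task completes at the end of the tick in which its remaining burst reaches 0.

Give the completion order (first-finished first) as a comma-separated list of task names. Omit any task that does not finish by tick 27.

completion order = C, F, G, H

t=0: L0/L1/L2 = C/-/- → run C
t=1: L0/L1/L2 = C/-/- → run C
t=2: L0/L1/L2 = CF/-/- → run C
t=3: L0/L1/L2 = F/C/- → run F
t=4: L0/L1/L2 = F/C/- → run F
t=5: L0/L1/L2 = FG/C/- → run F
t=6: L0/L1/L2 = G/CF/- → run G
t=7: L0/L1/L2 = G/CF/- → run G
t=8: L0/L1/L2 = GH/CF/- → run G
t=9: L0/L1/L2 = H/CFG/- → run H
t=10: L0/L1/L2 = H/CFG/- → run H
t=11: L0/L1/L2 = H/CFG/- → run H
t=12: L0/L1/L2 = -/CFGH/- → run C
t=13: L0/L1/L2 = -/CFGH/- → run C
t=14: L0/L1/L2 = -/CFGH/- → run C
t=15: L0/L1/L2 = -/FGH/- → run F
t=16: L0/L1/L2 = -/FGH/- → run F
t=17: L0/L1/L2 = -/GH/- → run G
t=18: L0/L1/L2 = -/H/- → run H
t=19: L0/L1/L2 = -/H/- → run H
t=20: (idle)
t=21: (idle)
t=22: (idle)
t=23: (idle)
t=24: (idle)
t=25: (idle)
t=26: (idle)
t=27: (idle)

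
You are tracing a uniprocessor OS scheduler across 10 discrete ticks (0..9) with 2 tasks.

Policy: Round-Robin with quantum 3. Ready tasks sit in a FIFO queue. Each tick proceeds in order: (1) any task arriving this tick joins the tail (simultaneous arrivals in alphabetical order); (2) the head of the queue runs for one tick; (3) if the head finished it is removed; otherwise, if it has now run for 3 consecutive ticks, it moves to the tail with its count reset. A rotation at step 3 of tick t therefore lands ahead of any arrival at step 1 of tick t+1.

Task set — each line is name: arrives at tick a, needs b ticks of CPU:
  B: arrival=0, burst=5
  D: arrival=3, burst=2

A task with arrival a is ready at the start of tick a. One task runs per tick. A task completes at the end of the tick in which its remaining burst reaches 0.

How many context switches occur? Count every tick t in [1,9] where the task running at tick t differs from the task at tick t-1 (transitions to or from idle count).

t=0: queue=[B] q_used=0 → run B
t=1: queue=[B] q_used=1 → run B
t=2: queue=[B] q_used=2 → run B
t=3: queue=[B,D] q_used=0 → run B
t=4: queue=[B,D] q_used=1 → run B
t=5: queue=[D] q_used=0 → run D
t=6: queue=[D] q_used=1 → run D
t=7: (idle)
t=8: (idle)
t=9: (idle)

context switches = 2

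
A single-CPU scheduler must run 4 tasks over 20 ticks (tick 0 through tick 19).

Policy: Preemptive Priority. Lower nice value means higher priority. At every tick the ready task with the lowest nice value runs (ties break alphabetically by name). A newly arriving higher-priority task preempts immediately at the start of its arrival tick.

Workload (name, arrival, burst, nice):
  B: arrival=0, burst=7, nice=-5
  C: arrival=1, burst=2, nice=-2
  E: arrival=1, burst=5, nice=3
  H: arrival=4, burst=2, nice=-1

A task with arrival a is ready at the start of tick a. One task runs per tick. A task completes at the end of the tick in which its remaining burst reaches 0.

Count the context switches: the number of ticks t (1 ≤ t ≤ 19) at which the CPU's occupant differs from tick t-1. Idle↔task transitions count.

t=0: ready={B} → run B
t=1: ready={B,C,E} → run B
t=2: ready={B,C,E} → run B
t=3: ready={B,C,E} → run B
t=4: ready={B,C,E,H} → run B
t=5: ready={B,C,E,H} → run B
t=6: ready={B,C,E,H} → run B
t=7: ready={C,E,H} → run C
t=8: ready={C,E,H} → run C
t=9: ready={E,H} → run H
t=10: ready={E,H} → run H
t=11: ready={E} → run E
t=12: ready={E} → run E
t=13: ready={E} → run E
t=14: ready={E} → run E
t=15: ready={E} → run E
t=16: (idle)
t=17: (idle)
t=18: (idle)
t=19: (idle)

context switches = 4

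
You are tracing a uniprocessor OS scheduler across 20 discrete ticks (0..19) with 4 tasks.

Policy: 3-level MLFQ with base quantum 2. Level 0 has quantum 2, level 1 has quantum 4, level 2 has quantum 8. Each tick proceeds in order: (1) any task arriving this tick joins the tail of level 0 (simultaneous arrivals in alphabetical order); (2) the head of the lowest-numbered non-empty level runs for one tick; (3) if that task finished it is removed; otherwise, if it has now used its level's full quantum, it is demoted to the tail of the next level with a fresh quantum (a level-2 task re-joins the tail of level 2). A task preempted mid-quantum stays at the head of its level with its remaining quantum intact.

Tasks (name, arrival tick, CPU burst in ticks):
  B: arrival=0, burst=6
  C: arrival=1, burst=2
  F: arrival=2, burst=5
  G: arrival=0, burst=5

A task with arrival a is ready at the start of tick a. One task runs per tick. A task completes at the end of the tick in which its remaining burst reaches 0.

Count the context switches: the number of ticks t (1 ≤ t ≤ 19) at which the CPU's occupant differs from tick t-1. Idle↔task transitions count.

t=0: L0/L1/L2 = BG/-/- → run B
t=1: L0/L1/L2 = BGC/-/- → run B
t=2: L0/L1/L2 = GCF/B/- → run G
t=3: L0/L1/L2 = GCF/B/- → run G
t=4: L0/L1/L2 = CF/BG/- → run C
t=5: L0/L1/L2 = CF/BG/- → run C
t=6: L0/L1/L2 = F/BG/- → run F
t=7: L0/L1/L2 = F/BG/- → run F
t=8: L0/L1/L2 = -/BGF/- → run B
t=9: L0/L1/L2 = -/BGF/- → run B
t=10: L0/L1/L2 = -/BGF/- → run B
t=11: L0/L1/L2 = -/BGF/- → run B
t=12: L0/L1/L2 = -/GF/- → run G
t=13: L0/L1/L2 = -/GF/- → run G
t=14: L0/L1/L2 = -/GF/- → run G
t=15: L0/L1/L2 = -/F/- → run F
t=16: L0/L1/L2 = -/F/- → run F
t=17: L0/L1/L2 = -/F/- → run F
t=18: (idle)
t=19: (idle)

context switches = 7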